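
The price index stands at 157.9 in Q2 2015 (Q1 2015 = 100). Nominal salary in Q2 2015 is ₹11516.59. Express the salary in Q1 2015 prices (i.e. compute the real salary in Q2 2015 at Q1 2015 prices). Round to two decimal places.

Real = Nominal ÷ (Index/100) = 11516.59 ÷ (157.9/100)
     = 11516.59 ÷ 1.579 = 7293.5972

7293.60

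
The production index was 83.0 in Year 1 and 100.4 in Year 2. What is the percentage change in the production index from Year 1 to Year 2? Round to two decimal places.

Change = (100.4 − 83.0) / 83.0 × 100
       = 17.4 / 83.0 × 100 = 20.9639%

20.96%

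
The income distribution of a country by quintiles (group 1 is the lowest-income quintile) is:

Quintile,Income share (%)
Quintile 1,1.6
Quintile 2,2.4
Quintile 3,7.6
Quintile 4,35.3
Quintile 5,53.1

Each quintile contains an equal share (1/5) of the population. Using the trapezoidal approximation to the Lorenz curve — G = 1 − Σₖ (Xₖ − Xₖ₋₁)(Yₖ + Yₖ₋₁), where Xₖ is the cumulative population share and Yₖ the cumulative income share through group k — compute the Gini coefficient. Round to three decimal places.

0.544

Cumulative income shares Yₖ: 0.0160, 0.0400, 0.1160, 0.4690, 1.0000
Σ (Xₖ−Xₖ₋₁)(Yₖ+Yₖ₋₁) = (1/5)(0.0160+0.0000) + (1/5)(0.0400+0.0160) + (1/5)(0.1160+0.0400) + (1/5)(0.4690+0.1160) + (1/5)(1.0000+0.4690)
  = 0.0032 + 0.0112 + 0.0312 + 0.1170 + 0.2938 = 0.4564
G = 1 − 0.4564 = 0.5436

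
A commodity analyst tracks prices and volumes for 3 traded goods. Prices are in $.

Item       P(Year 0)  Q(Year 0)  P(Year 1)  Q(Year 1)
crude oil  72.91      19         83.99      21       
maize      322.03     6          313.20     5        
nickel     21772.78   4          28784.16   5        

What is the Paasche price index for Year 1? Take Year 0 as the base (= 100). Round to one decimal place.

131.5

Paasche price index uses current-period quantities as weights.
ΣP(Year 1)·Q(Year 1) = 83.99×21 + 313.20×5 + 28784.16×5 = 1763.79 + 1566 + 143920.8 = 147250.59
ΣP(Year 0)·Q(Year 1) = 72.91×21 + 322.03×5 + 21772.78×5 = 1531.11 + 1610.15 + 108863.9 = 112005.16
Index = 147250.59 / 112005.16 × 100 = 131.4677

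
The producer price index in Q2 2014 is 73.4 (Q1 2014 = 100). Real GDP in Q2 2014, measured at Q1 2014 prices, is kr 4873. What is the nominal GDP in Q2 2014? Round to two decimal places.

Nominal = Real × (Index/100) = 4873 × (73.4/100)
        = 4873 × 0.734 = 3576.7820

3576.78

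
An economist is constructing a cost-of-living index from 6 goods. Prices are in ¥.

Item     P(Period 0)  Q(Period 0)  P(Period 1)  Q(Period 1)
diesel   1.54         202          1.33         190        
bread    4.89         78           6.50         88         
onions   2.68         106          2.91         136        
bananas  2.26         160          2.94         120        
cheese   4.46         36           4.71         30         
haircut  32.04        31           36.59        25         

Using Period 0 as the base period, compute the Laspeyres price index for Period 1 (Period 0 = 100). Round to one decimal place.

114.7

Laspeyres price index uses base-period quantities as weights.
ΣP(Period 1)·Q(Period 0) = 1.33×202 + 6.50×78 + 2.91×106 + 2.94×160 + 4.71×36 + 36.59×31 = 268.66 + 507 + 308.46 + 470.4 + 169.56 + 1134.29 = 2858.37
ΣP(Period 0)·Q(Period 0) = 1.54×202 + 4.89×78 + 2.68×106 + 2.26×160 + 4.46×36 + 32.04×31 = 311.08 + 381.42 + 284.08 + 361.6 + 160.56 + 993.24 = 2491.98
Index = 2858.37 / 2491.98 × 100 = 114.7028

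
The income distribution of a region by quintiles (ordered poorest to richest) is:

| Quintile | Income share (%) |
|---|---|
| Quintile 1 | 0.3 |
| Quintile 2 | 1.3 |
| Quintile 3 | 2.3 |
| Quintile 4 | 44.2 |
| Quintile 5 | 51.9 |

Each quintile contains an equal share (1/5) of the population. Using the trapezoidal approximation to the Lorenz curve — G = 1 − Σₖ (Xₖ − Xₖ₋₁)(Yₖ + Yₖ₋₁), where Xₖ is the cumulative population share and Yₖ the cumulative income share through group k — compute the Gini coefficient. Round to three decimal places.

0.584

Cumulative income shares Yₖ: 0.0030, 0.0160, 0.0390, 0.4810, 1.0000
Σ (Xₖ−Xₖ₋₁)(Yₖ+Yₖ₋₁) = (1/5)(0.0030+0.0000) + (1/5)(0.0160+0.0030) + (1/5)(0.0390+0.0160) + (1/5)(0.4810+0.0390) + (1/5)(1.0000+0.4810)
  = 0.0006 + 0.0038 + 0.0110 + 0.1040 + 0.2962 = 0.4156
G = 1 − 0.4156 = 0.5844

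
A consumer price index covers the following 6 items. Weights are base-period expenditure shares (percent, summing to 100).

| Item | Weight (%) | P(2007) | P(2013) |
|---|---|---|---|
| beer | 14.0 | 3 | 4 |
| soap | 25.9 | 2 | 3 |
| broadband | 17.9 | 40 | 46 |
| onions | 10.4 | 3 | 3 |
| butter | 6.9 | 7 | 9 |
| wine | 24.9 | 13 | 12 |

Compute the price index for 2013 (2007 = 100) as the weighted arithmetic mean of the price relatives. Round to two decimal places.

beer: 14.0 × (4/3) = 14.0 × 1.333333 = 18.6667
soap: 25.9 × (3/2) = 25.9 × 1.500000 = 38.8500
broadband: 17.9 × (46/40) = 17.9 × 1.150000 = 20.5850
onions: 10.4 × (3/3) = 10.4 × 1.000000 = 10.4000
butter: 6.9 × (9/7) = 6.9 × 1.285714 = 8.8714
wine: 24.9 × (12/13) = 24.9 × 0.923077 = 22.9846
Index = Σ wᵢ·(p₁ᵢ/p₀ᵢ) = 18.6667 + 38.8500 + 20.5850 + 10.4000 + 8.8714 + 22.9846 = 120.3577

120.36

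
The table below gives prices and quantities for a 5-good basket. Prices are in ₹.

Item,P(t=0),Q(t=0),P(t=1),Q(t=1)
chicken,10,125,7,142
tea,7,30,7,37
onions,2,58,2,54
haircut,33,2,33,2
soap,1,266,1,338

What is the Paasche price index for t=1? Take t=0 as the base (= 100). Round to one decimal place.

Paasche price index uses current-period quantities as weights.
ΣP(t=1)·Q(t=1) = 7×142 + 7×37 + 2×54 + 33×2 + 1×338 = 994 + 259 + 108 + 66 + 338 = 1765
ΣP(t=0)·Q(t=1) = 10×142 + 7×37 + 2×54 + 33×2 + 1×338 = 1420 + 259 + 108 + 66 + 338 = 2191
Index = 1765 / 2191 × 100 = 80.5568

80.6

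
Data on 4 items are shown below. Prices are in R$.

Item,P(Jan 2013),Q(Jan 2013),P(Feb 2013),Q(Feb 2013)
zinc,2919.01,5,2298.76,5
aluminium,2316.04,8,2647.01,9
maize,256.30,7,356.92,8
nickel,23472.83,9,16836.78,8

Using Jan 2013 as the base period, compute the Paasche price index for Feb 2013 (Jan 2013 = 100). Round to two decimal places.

Paasche price index uses current-period quantities as weights.
ΣP(Feb 2013)·Q(Feb 2013) = 2298.76×5 + 2647.01×9 + 356.92×8 + 16836.78×8 = 11493.8 + 23823.09 + 2855.36 + 134694.24 = 172866.49
ΣP(Jan 2013)·Q(Feb 2013) = 2919.01×5 + 2316.04×9 + 256.30×8 + 23472.83×8 = 14595.05 + 20844.36 + 2050.4 + 187782.64 = 225272.45
Index = 172866.49 / 225272.45 × 100 = 76.7366

76.74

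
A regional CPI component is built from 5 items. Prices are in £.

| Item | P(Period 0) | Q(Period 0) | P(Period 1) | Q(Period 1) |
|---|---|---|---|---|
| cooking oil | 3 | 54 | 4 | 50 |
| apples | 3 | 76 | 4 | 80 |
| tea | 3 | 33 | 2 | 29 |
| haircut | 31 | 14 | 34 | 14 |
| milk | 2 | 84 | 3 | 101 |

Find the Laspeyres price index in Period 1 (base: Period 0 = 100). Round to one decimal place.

Laspeyres price index uses base-period quantities as weights.
ΣP(Period 1)·Q(Period 0) = 4×54 + 4×76 + 2×33 + 34×14 + 3×84 = 216 + 304 + 66 + 476 + 252 = 1314
ΣP(Period 0)·Q(Period 0) = 3×54 + 3×76 + 3×33 + 31×14 + 2×84 = 162 + 228 + 99 + 434 + 168 = 1091
Index = 1314 / 1091 × 100 = 120.4400

120.4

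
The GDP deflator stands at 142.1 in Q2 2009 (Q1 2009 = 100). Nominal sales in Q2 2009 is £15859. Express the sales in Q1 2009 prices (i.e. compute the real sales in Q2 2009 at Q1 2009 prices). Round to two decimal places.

Real = Nominal ÷ (Index/100) = 15859 ÷ (142.1/100)
     = 15859 ÷ 1.421 = 11160.4504

11160.45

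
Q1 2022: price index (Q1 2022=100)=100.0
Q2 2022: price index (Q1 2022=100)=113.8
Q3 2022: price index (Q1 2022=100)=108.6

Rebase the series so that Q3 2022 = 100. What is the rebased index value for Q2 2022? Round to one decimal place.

Rebased(Q2 2022) = 113.8 / 108.6 × 100 = 104.7882

104.8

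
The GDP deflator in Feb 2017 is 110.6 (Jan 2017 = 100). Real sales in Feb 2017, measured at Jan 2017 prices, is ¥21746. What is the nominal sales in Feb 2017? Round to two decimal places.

24051.08

Nominal = Real × (Index/100) = 21746 × (110.6/100)
        = 21746 × 1.106 = 24051.0760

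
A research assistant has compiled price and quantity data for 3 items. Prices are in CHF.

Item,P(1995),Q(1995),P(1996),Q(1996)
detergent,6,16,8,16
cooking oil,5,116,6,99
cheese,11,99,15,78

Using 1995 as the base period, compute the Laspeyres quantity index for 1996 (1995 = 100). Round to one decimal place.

Laspeyres quantity index uses base-period prices as weights.
ΣP(1995)·Q(1996) = 6×16 + 5×99 + 11×78 = 96 + 495 + 858 = 1449
ΣP(1995)·Q(1995) = 6×16 + 5×116 + 11×99 = 96 + 580 + 1089 = 1765
Index = 1449 / 1765 × 100 = 82.0963

82.1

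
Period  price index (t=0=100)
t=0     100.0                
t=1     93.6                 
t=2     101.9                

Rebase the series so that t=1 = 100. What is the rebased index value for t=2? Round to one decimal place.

Rebased(t=2) = 101.9 / 93.6 × 100 = 108.8675

108.9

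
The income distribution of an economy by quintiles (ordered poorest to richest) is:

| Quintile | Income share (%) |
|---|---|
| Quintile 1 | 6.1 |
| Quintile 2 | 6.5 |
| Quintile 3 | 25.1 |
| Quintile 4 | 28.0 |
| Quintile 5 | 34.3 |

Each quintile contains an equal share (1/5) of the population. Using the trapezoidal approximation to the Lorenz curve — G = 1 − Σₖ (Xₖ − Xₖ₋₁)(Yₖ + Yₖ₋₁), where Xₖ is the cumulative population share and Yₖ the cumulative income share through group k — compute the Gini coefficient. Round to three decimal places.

Cumulative income shares Yₖ: 0.0610, 0.1260, 0.3770, 0.6570, 1.0000
Σ (Xₖ−Xₖ₋₁)(Yₖ+Yₖ₋₁) = (1/5)(0.0610+0.0000) + (1/5)(0.1260+0.0610) + (1/5)(0.3770+0.1260) + (1/5)(0.6570+0.3770) + (1/5)(1.0000+0.6570)
  = 0.0122 + 0.0374 + 0.1006 + 0.2068 + 0.3314 = 0.6884
G = 1 − 0.6884 = 0.3116

0.312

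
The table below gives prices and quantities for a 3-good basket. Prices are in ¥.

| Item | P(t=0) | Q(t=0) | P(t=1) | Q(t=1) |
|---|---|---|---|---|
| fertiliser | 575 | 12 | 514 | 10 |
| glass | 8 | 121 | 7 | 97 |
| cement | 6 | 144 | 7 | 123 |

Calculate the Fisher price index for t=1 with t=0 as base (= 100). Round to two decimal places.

Laspeyres component (base-period weights):
ΣP(t=1)Q(t=0) = 514×12 + 7×121 + 7×144 = 6168 + 847 + 1008 = 8023
ΣP(t=0)Q(t=0) = 575×12 + 8×121 + 6×144 = 6900 + 968 + 864 = 8732
L = 8023 / 8732 × 100 = 91.8804
Paasche component (current-period weights):
ΣP(t=1)Q(t=1) = 514×10 + 7×97 + 7×123 = 5140 + 679 + 861 = 6680
ΣP(t=0)Q(t=1) = 575×10 + 8×97 + 6×123 = 5750 + 776 + 738 = 7264
P = 6680 / 7264 × 100 = 91.9604
Fisher = √(L × P) = √(91.8804 × 91.9604) = 91.9204

91.92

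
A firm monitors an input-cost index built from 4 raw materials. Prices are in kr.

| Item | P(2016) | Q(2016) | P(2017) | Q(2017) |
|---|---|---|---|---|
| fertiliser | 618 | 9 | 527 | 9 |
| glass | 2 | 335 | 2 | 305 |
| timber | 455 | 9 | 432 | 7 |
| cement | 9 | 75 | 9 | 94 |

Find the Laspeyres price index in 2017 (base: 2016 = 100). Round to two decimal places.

Laspeyres price index uses base-period quantities as weights.
ΣP(2017)·Q(2016) = 527×9 + 2×335 + 432×9 + 9×75 = 4743 + 670 + 3888 + 675 = 9976
ΣP(2016)·Q(2016) = 618×9 + 2×335 + 455×9 + 9×75 = 5562 + 670 + 4095 + 675 = 11002
Index = 9976 / 11002 × 100 = 90.6744

90.67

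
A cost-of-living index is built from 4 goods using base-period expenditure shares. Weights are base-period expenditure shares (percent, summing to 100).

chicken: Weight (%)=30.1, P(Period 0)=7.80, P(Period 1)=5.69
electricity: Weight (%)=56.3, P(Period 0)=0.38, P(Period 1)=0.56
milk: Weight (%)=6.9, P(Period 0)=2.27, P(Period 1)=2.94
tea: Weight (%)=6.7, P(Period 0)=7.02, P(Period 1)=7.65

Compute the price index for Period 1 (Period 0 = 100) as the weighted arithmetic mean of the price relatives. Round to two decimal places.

chicken: 30.1 × (5.69/7.80) = 30.1 × 0.729487 = 21.9576
electricity: 56.3 × (0.56/0.38) = 56.3 × 1.473684 = 82.9684
milk: 6.9 × (2.94/2.27) = 6.9 × 1.295154 = 8.9366
tea: 6.7 × (7.65/7.02) = 6.7 × 1.089744 = 7.3013
Index = Σ wᵢ·(p₁ᵢ/p₀ᵢ) = 21.9576 + 82.9684 + 8.9366 + 7.3013 = 121.1638

121.16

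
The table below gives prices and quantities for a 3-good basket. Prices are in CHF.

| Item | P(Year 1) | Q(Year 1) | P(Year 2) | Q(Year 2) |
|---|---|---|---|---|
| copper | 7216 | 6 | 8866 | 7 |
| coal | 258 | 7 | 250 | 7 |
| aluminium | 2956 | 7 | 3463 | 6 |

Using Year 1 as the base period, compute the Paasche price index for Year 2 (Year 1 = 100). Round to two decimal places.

120.75

Paasche price index uses current-period quantities as weights.
ΣP(Year 2)·Q(Year 2) = 8866×7 + 250×7 + 3463×6 = 62062 + 1750 + 20778 = 84590
ΣP(Year 1)·Q(Year 2) = 7216×7 + 258×7 + 2956×6 = 50512 + 1806 + 17736 = 70054
Index = 84590 / 70054 × 100 = 120.7497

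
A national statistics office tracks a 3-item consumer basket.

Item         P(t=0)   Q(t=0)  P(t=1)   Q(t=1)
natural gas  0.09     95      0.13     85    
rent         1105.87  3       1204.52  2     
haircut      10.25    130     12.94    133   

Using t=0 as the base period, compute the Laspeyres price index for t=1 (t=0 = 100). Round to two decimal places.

Laspeyres price index uses base-period quantities as weights.
ΣP(t=1)·Q(t=0) = 0.13×95 + 1204.52×3 + 12.94×130 = 12.35 + 3613.56 + 1682.2 = 5308.11
ΣP(t=0)·Q(t=0) = 0.09×95 + 1105.87×3 + 10.25×130 = 8.55 + 3317.61 + 1332.5 = 4658.66
Index = 5308.11 / 4658.66 × 100 = 113.9407

113.94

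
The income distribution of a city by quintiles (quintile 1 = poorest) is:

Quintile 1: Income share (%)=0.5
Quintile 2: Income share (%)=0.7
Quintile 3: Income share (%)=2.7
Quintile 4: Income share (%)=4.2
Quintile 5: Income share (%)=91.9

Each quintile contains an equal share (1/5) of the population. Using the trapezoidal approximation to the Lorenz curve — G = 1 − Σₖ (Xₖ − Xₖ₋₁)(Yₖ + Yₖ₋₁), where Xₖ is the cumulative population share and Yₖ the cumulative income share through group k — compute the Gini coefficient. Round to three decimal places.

0.745

Cumulative income shares Yₖ: 0.0050, 0.0120, 0.0390, 0.0810, 1.0000
Σ (Xₖ−Xₖ₋₁)(Yₖ+Yₖ₋₁) = (1/5)(0.0050+0.0000) + (1/5)(0.0120+0.0050) + (1/5)(0.0390+0.0120) + (1/5)(0.0810+0.0390) + (1/5)(1.0000+0.0810)
  = 0.0010 + 0.0034 + 0.0102 + 0.0240 + 0.2162 = 0.2548
G = 1 − 0.2548 = 0.7452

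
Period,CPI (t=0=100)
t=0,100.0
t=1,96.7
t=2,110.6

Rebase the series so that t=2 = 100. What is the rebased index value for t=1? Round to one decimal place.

87.4

Rebased(t=1) = 96.7 / 110.6 × 100 = 87.4322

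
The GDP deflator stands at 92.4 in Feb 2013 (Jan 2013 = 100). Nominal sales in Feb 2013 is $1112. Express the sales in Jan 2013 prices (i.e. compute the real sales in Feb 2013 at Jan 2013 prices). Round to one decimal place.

1203.5

Real = Nominal ÷ (Index/100) = 1112 ÷ (92.4/100)
     = 1112 ÷ 0.924 = 1203.4632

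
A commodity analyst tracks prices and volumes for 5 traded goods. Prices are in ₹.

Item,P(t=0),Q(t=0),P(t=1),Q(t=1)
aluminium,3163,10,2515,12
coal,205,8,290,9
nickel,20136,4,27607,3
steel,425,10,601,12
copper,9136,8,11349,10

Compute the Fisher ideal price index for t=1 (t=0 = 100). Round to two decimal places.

121.46

Laspeyres component (base-period weights):
ΣP(t=1)Q(t=0) = 2515×10 + 290×8 + 27607×4 + 601×10 + 11349×8 = 25150 + 2320 + 110428 + 6010 + 90792 = 234700
ΣP(t=0)Q(t=0) = 3163×10 + 205×8 + 20136×4 + 425×10 + 9136×8 = 31630 + 1640 + 80544 + 4250 + 73088 = 191152
L = 234700 / 191152 × 100 = 122.7819
Paasche component (current-period weights):
ΣP(t=1)Q(t=1) = 2515×12 + 290×9 + 27607×3 + 601×12 + 11349×10 = 30180 + 2610 + 82821 + 7212 + 113490 = 236313
ΣP(t=0)Q(t=1) = 3163×12 + 205×9 + 20136×3 + 425×12 + 9136×10 = 37956 + 1845 + 60408 + 5100 + 91360 = 196669
P = 236313 / 196669 × 100 = 120.1577
Fisher = √(L × P) = √(122.7819 × 120.1577) = 121.4627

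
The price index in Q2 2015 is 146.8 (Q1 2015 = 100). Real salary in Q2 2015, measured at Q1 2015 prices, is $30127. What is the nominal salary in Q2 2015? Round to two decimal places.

Nominal = Real × (Index/100) = 30127 × (146.8/100)
        = 30127 × 1.468 = 44226.4360

44226.44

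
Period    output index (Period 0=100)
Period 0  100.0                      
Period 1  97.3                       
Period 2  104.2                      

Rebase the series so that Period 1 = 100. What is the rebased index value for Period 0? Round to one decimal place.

102.8

Rebased(Period 0) = 100.0 / 97.3 × 100 = 102.7749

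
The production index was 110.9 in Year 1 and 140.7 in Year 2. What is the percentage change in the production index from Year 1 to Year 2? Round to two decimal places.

Change = (140.7 − 110.9) / 110.9 × 100
       = 29.8 / 110.9 × 100 = 26.8711%

26.87%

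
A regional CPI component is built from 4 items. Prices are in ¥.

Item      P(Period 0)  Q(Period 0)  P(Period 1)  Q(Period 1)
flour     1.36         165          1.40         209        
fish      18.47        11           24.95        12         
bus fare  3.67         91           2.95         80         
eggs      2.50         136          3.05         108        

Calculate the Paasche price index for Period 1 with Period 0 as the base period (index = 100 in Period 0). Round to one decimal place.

108.2

Paasche price index uses current-period quantities as weights.
ΣP(Period 1)·Q(Period 1) = 1.40×209 + 24.95×12 + 2.95×80 + 3.05×108 = 292.6 + 299.4 + 236 + 329.4 = 1157.4
ΣP(Period 0)·Q(Period 1) = 1.36×209 + 18.47×12 + 3.67×80 + 2.50×108 = 284.24 + 221.64 + 293.6 + 270 = 1069.48
Index = 1157.4 / 1069.48 × 100 = 108.2208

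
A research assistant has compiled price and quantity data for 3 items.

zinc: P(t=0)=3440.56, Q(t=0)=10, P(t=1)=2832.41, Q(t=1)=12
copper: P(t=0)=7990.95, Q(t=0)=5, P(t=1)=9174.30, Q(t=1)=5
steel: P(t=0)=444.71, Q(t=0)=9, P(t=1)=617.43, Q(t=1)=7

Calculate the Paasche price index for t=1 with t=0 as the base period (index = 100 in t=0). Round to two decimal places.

Paasche price index uses current-period quantities as weights.
ΣP(t=1)·Q(t=1) = 2832.41×12 + 9174.30×5 + 617.43×7 = 33988.92 + 45871.5 + 4322.01 = 84182.43
ΣP(t=0)·Q(t=1) = 3440.56×12 + 7990.95×5 + 444.71×7 = 41286.72 + 39954.75 + 3112.97 = 84354.44
Index = 84182.43 / 84354.44 × 100 = 99.7961

99.80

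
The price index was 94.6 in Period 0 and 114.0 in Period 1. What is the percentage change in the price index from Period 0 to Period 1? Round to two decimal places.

Change = (114.0 − 94.6) / 94.6 × 100
       = 19.4 / 94.6 × 100 = 20.5074%

20.51%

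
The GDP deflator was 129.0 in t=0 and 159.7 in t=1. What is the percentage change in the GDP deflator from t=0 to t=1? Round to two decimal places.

23.80%

Change = (159.7 − 129.0) / 129.0 × 100
       = 30.7 / 129.0 × 100 = 23.7984%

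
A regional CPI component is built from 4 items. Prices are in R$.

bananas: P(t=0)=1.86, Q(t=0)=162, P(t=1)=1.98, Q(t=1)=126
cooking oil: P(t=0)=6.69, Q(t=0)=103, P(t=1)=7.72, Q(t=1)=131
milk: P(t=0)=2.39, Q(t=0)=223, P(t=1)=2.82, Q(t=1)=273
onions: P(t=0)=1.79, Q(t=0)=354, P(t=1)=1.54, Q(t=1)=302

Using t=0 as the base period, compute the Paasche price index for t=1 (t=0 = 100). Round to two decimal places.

Paasche price index uses current-period quantities as weights.
ΣP(t=1)·Q(t=1) = 1.98×126 + 7.72×131 + 2.82×273 + 1.54×302 = 249.48 + 1011.32 + 769.86 + 465.08 = 2495.74
ΣP(t=0)·Q(t=1) = 1.86×126 + 6.69×131 + 2.39×273 + 1.79×302 = 234.36 + 876.39 + 652.47 + 540.58 = 2303.8
Index = 2495.74 / 2303.8 × 100 = 108.3315

108.33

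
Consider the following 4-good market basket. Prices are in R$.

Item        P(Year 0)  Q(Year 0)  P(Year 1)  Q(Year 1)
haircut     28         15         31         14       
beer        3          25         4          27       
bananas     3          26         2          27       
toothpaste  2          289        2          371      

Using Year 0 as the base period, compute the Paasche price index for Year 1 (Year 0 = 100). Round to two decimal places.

Paasche price index uses current-period quantities as weights.
ΣP(Year 1)·Q(Year 1) = 31×14 + 4×27 + 2×27 + 2×371 = 434 + 108 + 54 + 742 = 1338
ΣP(Year 0)·Q(Year 1) = 28×14 + 3×27 + 3×27 + 2×371 = 392 + 81 + 81 + 742 = 1296
Index = 1338 / 1296 × 100 = 103.2407

103.24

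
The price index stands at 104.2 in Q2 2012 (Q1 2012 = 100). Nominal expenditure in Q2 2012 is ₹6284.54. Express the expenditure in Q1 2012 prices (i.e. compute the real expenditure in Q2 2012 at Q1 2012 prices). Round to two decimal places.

Real = Nominal ÷ (Index/100) = 6284.54 ÷ (104.2/100)
     = 6284.54 ÷ 1.042 = 6031.2284

6031.23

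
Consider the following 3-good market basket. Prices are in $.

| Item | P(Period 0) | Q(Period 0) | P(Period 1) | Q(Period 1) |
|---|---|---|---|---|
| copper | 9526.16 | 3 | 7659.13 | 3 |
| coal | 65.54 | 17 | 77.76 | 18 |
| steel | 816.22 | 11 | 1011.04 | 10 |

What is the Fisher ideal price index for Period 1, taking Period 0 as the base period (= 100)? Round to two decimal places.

91.27

Laspeyres component (base-period weights):
ΣP(Period 1)Q(Period 0) = 7659.13×3 + 77.76×17 + 1011.04×11 = 22977.39 + 1321.92 + 11121.44 = 35420.75
ΣP(Period 0)Q(Period 0) = 9526.16×3 + 65.54×17 + 816.22×11 = 28578.48 + 1114.18 + 8978.42 = 38671.08
L = 35420.75 / 38671.08 × 100 = 91.5949
Paasche component (current-period weights):
ΣP(Period 1)Q(Period 1) = 7659.13×3 + 77.76×18 + 1011.04×10 = 22977.39 + 1399.68 + 10110.4 = 34487.47
ΣP(Period 0)Q(Period 1) = 9526.16×3 + 65.54×18 + 816.22×10 = 28578.48 + 1179.72 + 8162.2 = 37920.4
P = 34487.47 / 37920.4 × 100 = 90.9470
Fisher = √(L × P) = √(91.5949 × 90.9470) = 91.2704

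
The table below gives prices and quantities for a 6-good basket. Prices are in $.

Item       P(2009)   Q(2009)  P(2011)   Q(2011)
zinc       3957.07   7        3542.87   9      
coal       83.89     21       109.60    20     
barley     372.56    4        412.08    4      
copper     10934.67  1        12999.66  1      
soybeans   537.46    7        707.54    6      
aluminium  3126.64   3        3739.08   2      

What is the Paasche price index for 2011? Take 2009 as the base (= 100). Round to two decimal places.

102.12

Paasche price index uses current-period quantities as weights.
ΣP(2011)·Q(2011) = 3542.87×9 + 109.60×20 + 412.08×4 + 12999.66×1 + 707.54×6 + 3739.08×2 = 31885.83 + 2192 + 1648.32 + 12999.66 + 4245.24 + 7478.16 = 60449.21
ΣP(2009)·Q(2011) = 3957.07×9 + 83.89×20 + 372.56×4 + 10934.67×1 + 537.46×6 + 3126.64×2 = 35613.63 + 1677.8 + 1490.24 + 10934.67 + 3224.76 + 6253.28 = 59194.38
Index = 60449.21 / 59194.38 × 100 = 102.1198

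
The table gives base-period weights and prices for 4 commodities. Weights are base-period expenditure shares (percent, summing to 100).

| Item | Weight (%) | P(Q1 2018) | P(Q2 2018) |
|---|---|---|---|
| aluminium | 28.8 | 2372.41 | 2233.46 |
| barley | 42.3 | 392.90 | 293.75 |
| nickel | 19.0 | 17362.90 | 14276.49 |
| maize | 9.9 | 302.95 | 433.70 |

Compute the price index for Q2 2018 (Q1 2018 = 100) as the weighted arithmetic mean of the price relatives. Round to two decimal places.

88.53

aluminium: 28.8 × (2233.46/2372.41) = 28.8 × 0.941431 = 27.1132
barley: 42.3 × (293.75/392.90) = 42.3 × 0.747646 = 31.6254
nickel: 19.0 × (14276.49/17362.90) = 19.0 × 0.822241 = 15.6226
maize: 9.9 × (433.70/302.95) = 9.9 × 1.431589 = 14.1727
Index = Σ wᵢ·(p₁ᵢ/p₀ᵢ) = 27.1132 + 31.6254 + 15.6226 + 14.1727 = 88.5339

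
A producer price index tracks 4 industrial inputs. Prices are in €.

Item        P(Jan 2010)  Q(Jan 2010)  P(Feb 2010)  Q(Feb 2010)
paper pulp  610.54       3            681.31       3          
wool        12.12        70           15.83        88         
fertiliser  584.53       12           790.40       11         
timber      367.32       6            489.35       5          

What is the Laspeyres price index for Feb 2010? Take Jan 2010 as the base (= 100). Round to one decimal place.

Laspeyres price index uses base-period quantities as weights.
ΣP(Feb 2010)·Q(Jan 2010) = 681.31×3 + 15.83×70 + 790.40×12 + 489.35×6 = 2043.93 + 1108.1 + 9484.8 + 2936.1 = 15572.93
ΣP(Jan 2010)·Q(Jan 2010) = 610.54×3 + 12.12×70 + 584.53×12 + 367.32×6 = 1831.62 + 848.4 + 7014.36 + 2203.92 = 11898.3
Index = 15572.93 / 11898.3 × 100 = 130.8837

130.9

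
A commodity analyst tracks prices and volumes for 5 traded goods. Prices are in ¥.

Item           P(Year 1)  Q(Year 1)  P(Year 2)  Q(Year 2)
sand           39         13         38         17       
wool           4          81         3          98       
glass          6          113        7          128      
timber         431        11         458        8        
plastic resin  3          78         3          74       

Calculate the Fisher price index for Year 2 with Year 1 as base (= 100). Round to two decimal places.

104.52

Laspeyres component (base-period weights):
ΣP(Year 2)Q(Year 1) = 38×13 + 3×81 + 7×113 + 458×11 + 3×78 = 494 + 243 + 791 + 5038 + 234 = 6800
ΣP(Year 1)Q(Year 1) = 39×13 + 4×81 + 6×113 + 431×11 + 3×78 = 507 + 324 + 678 + 4741 + 234 = 6484
L = 6800 / 6484 × 100 = 104.8735
Paasche component (current-period weights):
ΣP(Year 2)Q(Year 2) = 38×17 + 3×98 + 7×128 + 458×8 + 3×74 = 646 + 294 + 896 + 3664 + 222 = 5722
ΣP(Year 1)Q(Year 2) = 39×17 + 4×98 + 6×128 + 431×8 + 3×74 = 663 + 392 + 768 + 3448 + 222 = 5493
P = 5722 / 5493 × 100 = 104.1689
Fisher = √(L × P) = √(104.8735 × 104.1689) = 104.5206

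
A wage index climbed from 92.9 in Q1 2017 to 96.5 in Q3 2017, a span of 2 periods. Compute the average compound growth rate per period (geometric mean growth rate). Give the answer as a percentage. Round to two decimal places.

1.92%

Growth factor = (96.5/92.9)^(1/2) = (1.038751)^(1/2) = 1.019192
Growth rate = 1.019192 − 1 = 0.019192 = 1.9192%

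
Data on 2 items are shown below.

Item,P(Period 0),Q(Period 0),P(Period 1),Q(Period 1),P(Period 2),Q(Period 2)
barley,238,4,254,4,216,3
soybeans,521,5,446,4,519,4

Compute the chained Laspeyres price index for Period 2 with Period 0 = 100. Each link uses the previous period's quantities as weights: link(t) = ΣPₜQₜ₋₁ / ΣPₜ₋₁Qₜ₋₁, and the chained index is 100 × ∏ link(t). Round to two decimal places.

Link Period 0→Period 1:
ΣP(Period 1)Q(Period 0) = 254×4 + 446×5 = 1016 + 2230 = 3246
ΣP(Period 0)Q(Period 0) = 238×4 + 521×5 = 952 + 2605 = 3557
link = 3246/3557 = 0.912567
Link Period 1→Period 2:
ΣP(Period 2)Q(Period 1) = 216×4 + 519×4 = 864 + 2076 = 2940
ΣP(Period 1)Q(Period 1) = 254×4 + 446×4 = 1016 + 1784 = 2800
link = 2940/2800 = 1.050000
Chained index = 100 × 0.912567 × 1.050000 = 95.8195

95.82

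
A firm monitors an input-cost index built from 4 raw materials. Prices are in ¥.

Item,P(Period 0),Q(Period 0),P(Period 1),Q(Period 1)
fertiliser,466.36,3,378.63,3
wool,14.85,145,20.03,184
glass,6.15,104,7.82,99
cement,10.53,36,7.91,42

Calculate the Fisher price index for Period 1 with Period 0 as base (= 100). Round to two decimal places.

Laspeyres component (base-period weights):
ΣP(Period 1)Q(Period 0) = 378.63×3 + 20.03×145 + 7.82×104 + 7.91×36 = 1135.89 + 2904.35 + 813.28 + 284.76 = 5138.28
ΣP(Period 0)Q(Period 0) = 466.36×3 + 14.85×145 + 6.15×104 + 10.53×36 = 1399.08 + 2153.25 + 639.6 + 379.08 = 4571.01
L = 5138.28 / 4571.01 × 100 = 112.4102
Paasche component (current-period weights):
ΣP(Period 1)Q(Period 1) = 378.63×3 + 20.03×184 + 7.82×99 + 7.91×42 = 1135.89 + 3685.52 + 774.18 + 332.22 = 5927.81
ΣP(Period 0)Q(Period 1) = 466.36×3 + 14.85×184 + 6.15×99 + 10.53×42 = 1399.08 + 2732.4 + 608.85 + 442.26 = 5182.59
P = 5927.81 / 5182.59 × 100 = 114.3793
Fisher = √(L × P) = √(112.4102 × 114.3793) = 113.3905

113.39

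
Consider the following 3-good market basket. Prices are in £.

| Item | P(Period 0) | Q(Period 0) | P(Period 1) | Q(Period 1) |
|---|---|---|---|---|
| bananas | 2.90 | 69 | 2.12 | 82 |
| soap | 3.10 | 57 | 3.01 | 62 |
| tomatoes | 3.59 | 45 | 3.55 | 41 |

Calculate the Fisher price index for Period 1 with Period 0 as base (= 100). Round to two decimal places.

88.19

Laspeyres component (base-period weights):
ΣP(Period 1)Q(Period 0) = 2.12×69 + 3.01×57 + 3.55×45 = 146.28 + 171.57 + 159.75 = 477.6
ΣP(Period 0)Q(Period 0) = 2.90×69 + 3.10×57 + 3.59×45 = 200.1 + 176.7 + 161.55 = 538.35
L = 477.6 / 538.35 × 100 = 88.7155
Paasche component (current-period weights):
ΣP(Period 1)Q(Period 1) = 2.12×82 + 3.01×62 + 3.55×41 = 173.84 + 186.62 + 145.55 = 506.01
ΣP(Period 0)Q(Period 1) = 2.90×82 + 3.10×62 + 3.59×41 = 237.8 + 192.2 + 147.19 = 577.19
P = 506.01 / 577.19 × 100 = 87.6678
Fisher = √(L × P) = √(88.7155 × 87.6678) = 88.1901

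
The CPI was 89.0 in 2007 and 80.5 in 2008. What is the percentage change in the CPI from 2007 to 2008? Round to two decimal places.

-9.55%

Change = (80.5 − 89.0) / 89.0 × 100
       = -8.5 / 89.0 × 100 = -9.5506%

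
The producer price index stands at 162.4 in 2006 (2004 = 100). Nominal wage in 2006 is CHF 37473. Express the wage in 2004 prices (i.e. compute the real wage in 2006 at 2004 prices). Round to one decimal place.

Real = Nominal ÷ (Index/100) = 37473 ÷ (162.4/100)
     = 37473 ÷ 1.624 = 23074.5074

23074.5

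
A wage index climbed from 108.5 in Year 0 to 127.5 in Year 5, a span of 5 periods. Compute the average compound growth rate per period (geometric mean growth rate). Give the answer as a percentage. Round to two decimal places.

3.28%

Growth factor = (127.5/108.5)^(1/5) = (1.175115)^(1/5) = 1.032800
Growth rate = 1.032800 − 1 = 0.032800 = 3.2800%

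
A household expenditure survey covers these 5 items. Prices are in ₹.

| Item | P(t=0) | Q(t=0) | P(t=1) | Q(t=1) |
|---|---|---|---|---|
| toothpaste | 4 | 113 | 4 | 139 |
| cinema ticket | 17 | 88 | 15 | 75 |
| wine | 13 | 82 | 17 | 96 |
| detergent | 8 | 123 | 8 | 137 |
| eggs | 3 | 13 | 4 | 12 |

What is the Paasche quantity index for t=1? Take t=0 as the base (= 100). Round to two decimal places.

Paasche quantity index uses current-period prices as weights.
ΣP(t=1)·Q(t=1) = 4×139 + 15×75 + 17×96 + 8×137 + 4×12 = 556 + 1125 + 1632 + 1096 + 48 = 4457
ΣP(t=1)·Q(t=0) = 4×113 + 15×88 + 17×82 + 8×123 + 4×13 = 452 + 1320 + 1394 + 984 + 52 = 4202
Index = 4457 / 4202 × 100 = 106.0685

106.07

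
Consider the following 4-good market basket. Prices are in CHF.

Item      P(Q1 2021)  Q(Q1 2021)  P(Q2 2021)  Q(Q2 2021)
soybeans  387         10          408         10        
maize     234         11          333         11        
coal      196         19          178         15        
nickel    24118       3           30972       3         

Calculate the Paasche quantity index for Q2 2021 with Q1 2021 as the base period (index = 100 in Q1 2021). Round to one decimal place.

Paasche quantity index uses current-period prices as weights.
ΣP(Q2 2021)·Q(Q2 2021) = 408×10 + 333×11 + 178×15 + 30972×3 = 4080 + 3663 + 2670 + 92916 = 103329
ΣP(Q2 2021)·Q(Q1 2021) = 408×10 + 333×11 + 178×19 + 30972×3 = 4080 + 3663 + 3382 + 92916 = 104041
Index = 103329 / 104041 × 100 = 99.3157

99.3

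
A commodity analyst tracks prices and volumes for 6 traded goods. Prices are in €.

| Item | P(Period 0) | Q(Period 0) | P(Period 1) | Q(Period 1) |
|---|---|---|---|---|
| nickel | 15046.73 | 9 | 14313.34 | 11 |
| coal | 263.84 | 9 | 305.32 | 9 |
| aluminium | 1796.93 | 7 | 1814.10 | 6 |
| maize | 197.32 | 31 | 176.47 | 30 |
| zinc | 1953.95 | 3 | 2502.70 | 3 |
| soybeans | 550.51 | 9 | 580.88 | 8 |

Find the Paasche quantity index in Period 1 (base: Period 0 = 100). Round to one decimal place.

Paasche quantity index uses current-period prices as weights.
ΣP(Period 1)·Q(Period 1) = 14313.34×11 + 305.32×9 + 1814.10×6 + 176.47×30 + 2502.70×3 + 580.88×8 = 157446.74 + 2747.88 + 10884.6 + 5294.1 + 7508.1 + 4647.04 = 188528.46
ΣP(Period 1)·Q(Period 0) = 14313.34×9 + 305.32×9 + 1814.10×7 + 176.47×31 + 2502.70×3 + 580.88×9 = 128820.06 + 2747.88 + 12698.7 + 5470.57 + 7508.1 + 5227.92 = 162473.23
Index = 188528.46 / 162473.23 × 100 = 116.0366

116.0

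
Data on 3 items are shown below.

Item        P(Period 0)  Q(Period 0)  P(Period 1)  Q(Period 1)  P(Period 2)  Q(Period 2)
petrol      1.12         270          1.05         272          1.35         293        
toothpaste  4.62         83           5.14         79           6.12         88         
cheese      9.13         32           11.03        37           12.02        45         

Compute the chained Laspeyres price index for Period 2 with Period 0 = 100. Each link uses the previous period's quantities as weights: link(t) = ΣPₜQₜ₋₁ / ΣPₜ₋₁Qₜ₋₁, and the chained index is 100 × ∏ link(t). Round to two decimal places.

Link Period 0→Period 1:
ΣP(Period 1)Q(Period 0) = 1.05×270 + 5.14×83 + 11.03×32 = 283.5 + 426.62 + 352.96 = 1063.08
ΣP(Period 0)Q(Period 0) = 1.12×270 + 4.62×83 + 9.13×32 = 302.4 + 383.46 + 292.16 = 978.02
link = 1063.08/978.02 = 1.086972
Link Period 1→Period 2:
ΣP(Period 2)Q(Period 1) = 1.35×272 + 6.12×79 + 12.02×37 = 367.2 + 483.48 + 444.74 = 1295.42
ΣP(Period 1)Q(Period 1) = 1.05×272 + 5.14×79 + 11.03×37 = 285.6 + 406.06 + 408.11 = 1099.77
link = 1295.42/1099.77 = 1.177901
Chained index = 100 × 1.086972 × 1.177901 = 128.0345

128.03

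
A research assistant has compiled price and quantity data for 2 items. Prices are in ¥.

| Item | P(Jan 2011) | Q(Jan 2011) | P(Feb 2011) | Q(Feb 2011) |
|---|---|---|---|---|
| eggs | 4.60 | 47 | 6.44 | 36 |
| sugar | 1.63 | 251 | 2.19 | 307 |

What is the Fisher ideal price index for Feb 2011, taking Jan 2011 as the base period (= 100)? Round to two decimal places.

Laspeyres component (base-period weights):
ΣP(Feb 2011)Q(Jan 2011) = 6.44×47 + 2.19×251 = 302.68 + 549.69 = 852.37
ΣP(Jan 2011)Q(Jan 2011) = 4.60×47 + 1.63×251 = 216.2 + 409.13 = 625.33
L = 852.37 / 625.33 × 100 = 136.3072
Paasche component (current-period weights):
ΣP(Feb 2011)Q(Feb 2011) = 6.44×36 + 2.19×307 = 231.84 + 672.33 = 904.17
ΣP(Jan 2011)Q(Feb 2011) = 4.60×36 + 1.63×307 = 165.6 + 500.41 = 666.01
P = 904.17 / 666.01 × 100 = 135.7592
Fisher = √(L × P) = √(136.3072 × 135.7592) = 136.0330

136.03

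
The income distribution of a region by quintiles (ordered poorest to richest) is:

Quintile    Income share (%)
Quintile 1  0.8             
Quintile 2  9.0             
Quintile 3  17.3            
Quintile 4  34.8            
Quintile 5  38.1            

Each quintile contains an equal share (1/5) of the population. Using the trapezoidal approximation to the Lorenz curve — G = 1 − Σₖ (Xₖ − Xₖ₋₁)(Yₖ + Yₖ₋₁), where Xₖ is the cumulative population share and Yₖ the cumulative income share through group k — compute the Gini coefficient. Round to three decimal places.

Cumulative income shares Yₖ: 0.0080, 0.0980, 0.2710, 0.6190, 1.0000
Σ (Xₖ−Xₖ₋₁)(Yₖ+Yₖ₋₁) = (1/5)(0.0080+0.0000) + (1/5)(0.0980+0.0080) + (1/5)(0.2710+0.0980) + (1/5)(0.6190+0.2710) + (1/5)(1.0000+0.6190)
  = 0.0016 + 0.0212 + 0.0738 + 0.1780 + 0.3238 = 0.5984
G = 1 − 0.5984 = 0.4016

0.402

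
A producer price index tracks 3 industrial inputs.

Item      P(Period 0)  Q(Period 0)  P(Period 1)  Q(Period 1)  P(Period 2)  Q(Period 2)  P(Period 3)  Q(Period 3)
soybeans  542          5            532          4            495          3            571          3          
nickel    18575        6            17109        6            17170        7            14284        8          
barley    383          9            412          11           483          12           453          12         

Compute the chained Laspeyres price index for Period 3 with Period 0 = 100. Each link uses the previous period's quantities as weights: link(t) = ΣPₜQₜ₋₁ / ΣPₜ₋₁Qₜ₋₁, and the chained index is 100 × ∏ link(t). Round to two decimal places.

Link Period 0→Period 1:
ΣP(Period 1)Q(Period 0) = 532×5 + 17109×6 + 412×9 = 2660 + 102654 + 3708 = 109022
ΣP(Period 0)Q(Period 0) = 542×5 + 18575×6 + 383×9 = 2710 + 111450 + 3447 = 117607
link = 109022/117607 = 0.927003
Link Period 1→Period 2:
ΣP(Period 2)Q(Period 1) = 495×4 + 17170×6 + 483×11 = 1980 + 103020 + 5313 = 110313
ΣP(Period 1)Q(Period 1) = 532×4 + 17109×6 + 412×11 = 2128 + 102654 + 4532 = 109314
link = 110313/109314 = 1.009139
Link Period 2→Period 3:
ΣP(Period 3)Q(Period 2) = 571×3 + 14284×7 + 453×12 = 1713 + 99988 + 5436 = 107137
ΣP(Period 2)Q(Period 2) = 495×3 + 17170×7 + 483×12 = 1485 + 120190 + 5796 = 127471
link = 107137/127471 = 0.840481
Chained index = 100 × 0.927003 × 1.009139 × 0.840481 = 78.6249

78.62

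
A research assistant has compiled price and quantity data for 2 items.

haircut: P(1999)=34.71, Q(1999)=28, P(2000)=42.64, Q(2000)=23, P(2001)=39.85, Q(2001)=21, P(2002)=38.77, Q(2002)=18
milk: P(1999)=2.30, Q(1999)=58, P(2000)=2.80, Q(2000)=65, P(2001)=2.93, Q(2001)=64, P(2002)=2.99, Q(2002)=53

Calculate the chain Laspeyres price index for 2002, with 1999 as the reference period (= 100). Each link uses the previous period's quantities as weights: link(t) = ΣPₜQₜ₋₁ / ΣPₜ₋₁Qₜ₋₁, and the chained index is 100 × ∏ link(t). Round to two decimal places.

114.68

Link 1999→2000:
ΣP(2000)Q(1999) = 42.64×28 + 2.80×58 = 1193.92 + 162.4 = 1356.32
ΣP(1999)Q(1999) = 34.71×28 + 2.30×58 = 971.88 + 133.4 = 1105.28
link = 1356.32/1105.28 = 1.227128
Link 2000→2001:
ΣP(2001)Q(2000) = 39.85×23 + 2.93×65 = 916.55 + 190.45 = 1107
ΣP(2000)Q(2000) = 42.64×23 + 2.80×65 = 980.72 + 182 = 1162.72
link = 1107/1162.72 = 0.952078
Link 2001→2002:
ΣP(2002)Q(2001) = 38.77×21 + 2.99×64 = 814.17 + 191.36 = 1005.53
ΣP(2001)Q(2001) = 39.85×21 + 2.93×64 = 836.85 + 187.52 = 1024.37
link = 1005.53/1024.37 = 0.981608
Chained index = 100 × 1.227128 × 0.952078 × 0.981608 = 114.6834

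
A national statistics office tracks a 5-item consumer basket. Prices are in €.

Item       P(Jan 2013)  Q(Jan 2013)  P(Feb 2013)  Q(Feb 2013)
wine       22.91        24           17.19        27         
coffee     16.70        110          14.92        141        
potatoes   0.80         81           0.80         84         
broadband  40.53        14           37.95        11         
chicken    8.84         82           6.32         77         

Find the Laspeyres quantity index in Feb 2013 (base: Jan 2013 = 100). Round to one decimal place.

111.3

Laspeyres quantity index uses base-period prices as weights.
ΣP(Jan 2013)·Q(Feb 2013) = 22.91×27 + 16.70×141 + 0.80×84 + 40.53×11 + 8.84×77 = 618.57 + 2354.7 + 67.2 + 445.83 + 680.68 = 4166.98
ΣP(Jan 2013)·Q(Jan 2013) = 22.91×24 + 16.70×110 + 0.80×81 + 40.53×14 + 8.84×82 = 549.84 + 1837 + 64.8 + 567.42 + 724.88 = 3743.94
Index = 4166.98 / 3743.94 × 100 = 111.2993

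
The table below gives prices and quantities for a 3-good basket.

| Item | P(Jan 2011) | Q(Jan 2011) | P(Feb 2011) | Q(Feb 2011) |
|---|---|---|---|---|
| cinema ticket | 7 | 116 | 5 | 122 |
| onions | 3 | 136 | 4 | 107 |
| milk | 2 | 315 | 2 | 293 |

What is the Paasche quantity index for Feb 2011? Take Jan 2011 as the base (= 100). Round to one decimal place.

92.6

Paasche quantity index uses current-period prices as weights.
ΣP(Feb 2011)·Q(Feb 2011) = 5×122 + 4×107 + 2×293 = 610 + 428 + 586 = 1624
ΣP(Feb 2011)·Q(Jan 2011) = 5×116 + 4×136 + 2×315 = 580 + 544 + 630 = 1754
Index = 1624 / 1754 × 100 = 92.5884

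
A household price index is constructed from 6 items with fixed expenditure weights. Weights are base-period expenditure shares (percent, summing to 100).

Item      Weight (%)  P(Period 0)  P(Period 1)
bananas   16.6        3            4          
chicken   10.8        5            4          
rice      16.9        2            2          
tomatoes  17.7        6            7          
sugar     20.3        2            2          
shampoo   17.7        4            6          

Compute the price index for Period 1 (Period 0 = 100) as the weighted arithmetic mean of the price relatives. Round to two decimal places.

115.17

bananas: 16.6 × (4/3) = 16.6 × 1.333333 = 22.1333
chicken: 10.8 × (4/5) = 10.8 × 0.800000 = 8.6400
rice: 16.9 × (2/2) = 16.9 × 1.000000 = 16.9000
tomatoes: 17.7 × (7/6) = 17.7 × 1.166667 = 20.6500
sugar: 20.3 × (2/2) = 20.3 × 1.000000 = 20.3000
shampoo: 17.7 × (6/4) = 17.7 × 1.500000 = 26.5500
Index = Σ wᵢ·(p₁ᵢ/p₀ᵢ) = 22.1333 + 8.6400 + 16.9000 + 20.6500 + 20.3000 + 26.5500 = 115.1733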